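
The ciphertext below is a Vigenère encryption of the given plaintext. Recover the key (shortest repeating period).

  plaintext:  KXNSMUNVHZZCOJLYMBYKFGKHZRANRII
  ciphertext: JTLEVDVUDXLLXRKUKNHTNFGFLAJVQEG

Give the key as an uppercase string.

ZWYMJJI

  i= 0: J-K = 25 → Z
  i= 1: T-X = 22 → W
  i= 2: L-N = 24 → Y
  i= 3: E-S = 12 → M
  i= 4: V-M =  9 → J
  i= 5: D-U =  9 → J
  i= 6: V-N =  8 → I
  i= 7: U-V = 25 → Z
  i= 8: D-H = 22 → W
  i= 9: X-Z = 24 → Y
  i=10: L-Z = 12 → M
  i=11: L-C =  9 → J
  i=12: X-O =  9 → J
  i=13: R-J =  8 → I
  i=14: K-L = 25 → Z
  i=15: U-Y = 22 → W
  i=16: K-M = 24 → Y
  i=17: N-B = 12 → M
  i=18: H-Y =  9 → J
  i=19: T-K =  9 → J
  i=20: N-F =  8 → I
  i=21: F-G = 25 → Z
  i=22: G-K = 22 → W
  i=23: F-H = 24 → Y
  i=24: L-Z = 12 → M
  i=25: A-R =  9 → J
  i=26: J-A =  9 → J
  i=27: V-N =  8 → I
  i=28: Q-R = 25 → Z
  i=29: E-I = 22 → W
  i=30: G-I = 24 → Y
  shifts repeat with period 7: ZWYMJJI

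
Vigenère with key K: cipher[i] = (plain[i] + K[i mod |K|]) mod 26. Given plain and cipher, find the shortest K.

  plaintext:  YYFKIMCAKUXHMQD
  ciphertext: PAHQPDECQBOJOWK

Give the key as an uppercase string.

  i= 0: P-Y = 17 → R
  i= 1: A-Y =  2 → C
  i= 2: H-F =  2 → C
  i= 3: Q-K =  6 → G
  i= 4: P-I =  7 → H
  i= 5: D-M = 17 → R
  i= 6: E-C =  2 → C
  i= 7: C-A =  2 → C
  i= 8: Q-K =  6 → G
  i= 9: B-U =  7 → H
  i=10: O-X = 17 → R
  i=11: J-H =  2 → C
  i=12: O-M =  2 → C
  i=13: W-Q =  6 → G
  i=14: K-D =  7 → H
  shifts repeat with period 5: RCCGH

RCCGH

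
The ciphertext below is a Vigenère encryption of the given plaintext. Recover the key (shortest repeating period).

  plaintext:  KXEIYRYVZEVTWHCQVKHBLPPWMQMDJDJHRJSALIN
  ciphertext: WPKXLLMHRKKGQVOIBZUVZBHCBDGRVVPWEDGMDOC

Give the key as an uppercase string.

  i= 0: W-K = 12 → M
  i= 1: P-X = 18 → S
  i= 2: K-E =  6 → G
  i= 3: X-I = 15 → P
  i= 4: L-Y = 13 → N
  i= 5: L-R = 20 → U
  i= 6: M-Y = 14 → O
  i= 7: H-V = 12 → M
  i= 8: R-Z = 18 → S
  i= 9: K-E =  6 → G
  i=10: K-V = 15 → P
  i=11: G-T = 13 → N
  i=12: Q-W = 20 → U
  i=13: V-H = 14 → O
  i=14: O-C = 12 → M
  i=15: I-Q = 18 → S
  i=16: B-V =  6 → G
  i=17: Z-K = 15 → P
  i=18: U-H = 13 → N
  i=19: V-B = 20 → U
  i=20: Z-L = 14 → O
  i=21: B-P = 12 → M
  i=22: H-P = 18 → S
  i=23: C-W =  6 → G
  i=24: B-M = 15 → P
  i=25: D-Q = 13 → N
  i=26: G-M = 20 → U
  i=27: R-D = 14 → O
  i=28: V-J = 12 → M
  i=29: V-D = 18 → S
  i=30: P-J =  6 → G
  i=31: W-H = 15 → P
  i=32: E-R = 13 → N
  i=33: D-J = 20 → U
  i=34: G-S = 14 → O
  i=35: M-A = 12 → M
  i=36: D-L = 18 → S
  i=37: O-I =  6 → G
  i=38: C-N = 15 → P
  shifts repeat with period 7: MSGPNUO

MSGPNUO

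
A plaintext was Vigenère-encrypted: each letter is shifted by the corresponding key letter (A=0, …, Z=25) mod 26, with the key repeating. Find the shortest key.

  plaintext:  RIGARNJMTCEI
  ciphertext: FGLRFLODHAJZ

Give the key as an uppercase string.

OYFR

  i= 0: F-R = 14 → O
  i= 1: G-I = 24 → Y
  i= 2: L-G =  5 → F
  i= 3: R-A = 17 → R
  i= 4: F-R = 14 → O
  i= 5: L-N = 24 → Y
  i= 6: O-J =  5 → F
  i= 7: D-M = 17 → R
  i= 8: H-T = 14 → O
  i= 9: A-C = 24 → Y
  i=10: J-E =  5 → F
  i=11: Z-I = 17 → R
  shifts repeat with period 4: OYFR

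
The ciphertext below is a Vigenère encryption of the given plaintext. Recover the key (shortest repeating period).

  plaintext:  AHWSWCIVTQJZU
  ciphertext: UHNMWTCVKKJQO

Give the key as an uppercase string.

UAR

  i= 0: U-A = 20 → U
  i= 1: H-H =  0 → A
  i= 2: N-W = 17 → R
  i= 3: M-S = 20 → U
  i= 4: W-W =  0 → A
  i= 5: T-C = 17 → R
  i= 6: C-I = 20 → U
  i= 7: V-V =  0 → A
  i= 8: K-T = 17 → R
  i= 9: K-Q = 20 → U
  i=10: J-J =  0 → A
  i=11: Q-Z = 17 → R
  i=12: O-U = 20 → U
  shifts repeat with period 3: UAR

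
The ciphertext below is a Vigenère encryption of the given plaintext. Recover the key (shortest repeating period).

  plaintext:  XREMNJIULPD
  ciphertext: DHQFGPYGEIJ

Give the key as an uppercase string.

  i= 0: D-X =  6 → G
  i= 1: H-R = 16 → Q
  i= 2: Q-E = 12 → M
  i= 3: F-M = 19 → T
  i= 4: G-N = 19 → T
  i= 5: P-J =  6 → G
  i= 6: Y-I = 16 → Q
  i= 7: G-U = 12 → M
  i= 8: E-L = 19 → T
  i= 9: I-P = 19 → T
  i=10: J-D =  6 → G
  shifts repeat with period 5: GQMTT

GQMTT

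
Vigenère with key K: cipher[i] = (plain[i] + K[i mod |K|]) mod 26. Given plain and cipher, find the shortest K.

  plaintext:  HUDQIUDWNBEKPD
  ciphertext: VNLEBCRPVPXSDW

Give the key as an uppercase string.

  i= 0: V-H = 14 → O
  i= 1: N-U = 19 → T
  i= 2: L-D =  8 → I
  i= 3: E-Q = 14 → O
  i= 4: B-I = 19 → T
  i= 5: C-U =  8 → I
  i= 6: R-D = 14 → O
  i= 7: P-W = 19 → T
  i= 8: V-N =  8 → I
  i= 9: P-B = 14 → O
  i=10: X-E = 19 → T
  i=11: S-K =  8 → I
  i=12: D-P = 14 → O
  i=13: W-D = 19 → T
  shifts repeat with period 3: OTI

OTI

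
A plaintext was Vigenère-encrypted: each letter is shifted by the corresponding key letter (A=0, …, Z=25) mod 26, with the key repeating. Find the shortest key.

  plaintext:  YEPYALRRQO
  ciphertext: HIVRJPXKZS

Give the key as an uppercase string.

JEGT

  i= 0: H-Y =  9 → J
  i= 1: I-E =  4 → E
  i= 2: V-P =  6 → G
  i= 3: R-Y = 19 → T
  i= 4: J-A =  9 → J
  i= 5: P-L =  4 → E
  i= 6: X-R =  6 → G
  i= 7: K-R = 19 → T
  i= 8: Z-Q =  9 → J
  i= 9: S-O =  4 → E
  shifts repeat with period 4: JEGT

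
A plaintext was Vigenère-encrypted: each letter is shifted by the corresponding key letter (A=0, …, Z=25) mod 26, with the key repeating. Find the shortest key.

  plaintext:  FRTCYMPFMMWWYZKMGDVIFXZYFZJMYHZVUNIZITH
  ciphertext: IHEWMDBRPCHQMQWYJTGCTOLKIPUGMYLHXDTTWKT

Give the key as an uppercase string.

  i= 0: I-F =  3 → D
  i= 1: H-R = 16 → Q
  i= 2: E-T = 11 → L
  i= 3: W-C = 20 → U
  i= 4: M-Y = 14 → O
  i= 5: D-M = 17 → R
  i= 6: B-P = 12 → M
  i= 7: R-F = 12 → M
  i= 8: P-M =  3 → D
  i= 9: C-M = 16 → Q
  i=10: H-W = 11 → L
  i=11: Q-W = 20 → U
  i=12: M-Y = 14 → O
  i=13: Q-Z = 17 → R
  i=14: W-K = 12 → M
  i=15: Y-M = 12 → M
  i=16: J-G =  3 → D
  i=17: T-D = 16 → Q
  i=18: G-V = 11 → L
  i=19: C-I = 20 → U
  i=20: T-F = 14 → O
  i=21: O-X = 17 → R
  i=22: L-Z = 12 → M
  i=23: K-Y = 12 → M
  i=24: I-F =  3 → D
  i=25: P-Z = 16 → Q
  i=26: U-J = 11 → L
  i=27: G-M = 20 → U
  i=28: M-Y = 14 → O
  i=29: Y-H = 17 → R
  i=30: L-Z = 12 → M
  i=31: H-V = 12 → M
  i=32: X-U =  3 → D
  i=33: D-N = 16 → Q
  i=34: T-I = 11 → L
  i=35: T-Z = 20 → U
  i=36: W-I = 14 → O
  i=37: K-T = 17 → R
  i=38: T-H = 12 → M
  shifts repeat with period 8: DQLUORMM

DQLUORMM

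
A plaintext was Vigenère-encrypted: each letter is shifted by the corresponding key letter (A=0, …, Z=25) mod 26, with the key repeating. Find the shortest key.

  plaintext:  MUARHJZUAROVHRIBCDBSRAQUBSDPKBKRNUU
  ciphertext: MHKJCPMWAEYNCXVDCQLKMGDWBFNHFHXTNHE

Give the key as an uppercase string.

  i= 0: M-M =  0 → A
  i= 1: H-U = 13 → N
  i= 2: K-A = 10 → K
  i= 3: J-R = 18 → S
  i= 4: C-H = 21 → V
  i= 5: P-J =  6 → G
  i= 6: M-Z = 13 → N
  i= 7: W-U =  2 → C
  i= 8: A-A =  0 → A
  i= 9: E-R = 13 → N
  i=10: Y-O = 10 → K
  i=11: N-V = 18 → S
  i=12: C-H = 21 → V
  i=13: X-R =  6 → G
  i=14: V-I = 13 → N
  i=15: D-B =  2 → C
  i=16: C-C =  0 → A
  i=17: Q-D = 13 → N
  i=18: L-B = 10 → K
  i=19: K-S = 18 → S
  i=20: M-R = 21 → V
  i=21: G-A =  6 → G
  i=22: D-Q = 13 → N
  i=23: W-U =  2 → C
  i=24: B-B =  0 → A
  i=25: F-S = 13 → N
  i=26: N-D = 10 → K
  i=27: H-P = 18 → S
  i=28: F-K = 21 → V
  i=29: H-B =  6 → G
  i=30: X-K = 13 → N
  i=31: T-R =  2 → C
  i=32: N-N =  0 → A
  i=33: H-U = 13 → N
  i=34: E-U = 10 → K
  shifts repeat with period 8: ANKSVGNC

ANKSVGNC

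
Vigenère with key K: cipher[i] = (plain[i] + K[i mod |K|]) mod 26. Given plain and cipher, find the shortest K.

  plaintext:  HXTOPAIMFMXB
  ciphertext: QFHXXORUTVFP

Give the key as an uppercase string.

  i= 0: Q-H =  9 → J
  i= 1: F-X =  8 → I
  i= 2: H-T = 14 → O
  i= 3: X-O =  9 → J
  i= 4: X-P =  8 → I
  i= 5: O-A = 14 → O
  i= 6: R-I =  9 → J
  i= 7: U-M =  8 → I
  i= 8: T-F = 14 → O
  i= 9: V-M =  9 → J
  i=10: F-X =  8 → I
  i=11: P-B = 14 → O
  shifts repeat with period 3: JIO

JIO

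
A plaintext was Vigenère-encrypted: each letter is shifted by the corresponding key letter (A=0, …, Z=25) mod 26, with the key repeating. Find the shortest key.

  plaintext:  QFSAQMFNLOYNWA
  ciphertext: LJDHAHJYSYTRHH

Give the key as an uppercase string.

VELHK

  i= 0: L-Q = 21 → V
  i= 1: J-F =  4 → E
  i= 2: D-S = 11 → L
  i= 3: H-A =  7 → H
  i= 4: A-Q = 10 → K
  i= 5: H-M = 21 → V
  i= 6: J-F =  4 → E
  i= 7: Y-N = 11 → L
  i= 8: S-L =  7 → H
  i= 9: Y-O = 10 → K
  i=10: T-Y = 21 → V
  i=11: R-N =  4 → E
  i=12: H-W = 11 → L
  i=13: H-A =  7 → H
  shifts repeat with period 5: VELHK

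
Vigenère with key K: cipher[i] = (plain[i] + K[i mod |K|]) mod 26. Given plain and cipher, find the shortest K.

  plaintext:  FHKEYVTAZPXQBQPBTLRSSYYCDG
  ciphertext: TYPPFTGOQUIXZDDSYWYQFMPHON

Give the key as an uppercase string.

ORFLHYN

  i= 0: T-F = 14 → O
  i= 1: Y-H = 17 → R
  i= 2: P-K =  5 → F
  i= 3: P-E = 11 → L
  i= 4: F-Y =  7 → H
  i= 5: T-V = 24 → Y
  i= 6: G-T = 13 → N
  i= 7: O-A = 14 → O
  i= 8: Q-Z = 17 → R
  i= 9: U-P =  5 → F
  i=10: I-X = 11 → L
  i=11: X-Q =  7 → H
  i=12: Z-B = 24 → Y
  i=13: D-Q = 13 → N
  i=14: D-P = 14 → O
  i=15: S-B = 17 → R
  i=16: Y-T =  5 → F
  i=17: W-L = 11 → L
  i=18: Y-R =  7 → H
  i=19: Q-S = 24 → Y
  i=20: F-S = 13 → N
  i=21: M-Y = 14 → O
  i=22: P-Y = 17 → R
  i=23: H-C =  5 → F
  i=24: O-D = 11 → L
  i=25: N-G =  7 → H
  shifts repeat with period 7: ORFLHYN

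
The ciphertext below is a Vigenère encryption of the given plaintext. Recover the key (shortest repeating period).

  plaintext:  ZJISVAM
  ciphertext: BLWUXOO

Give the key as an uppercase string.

  i= 0: B-Z =  2 → C
  i= 1: L-J =  2 → C
  i= 2: W-I = 14 → O
  i= 3: U-S =  2 → C
  i= 4: X-V =  2 → C
  i= 5: O-A = 14 → O
  i= 6: O-M =  2 → C
  shifts repeat with period 3: CCO

CCO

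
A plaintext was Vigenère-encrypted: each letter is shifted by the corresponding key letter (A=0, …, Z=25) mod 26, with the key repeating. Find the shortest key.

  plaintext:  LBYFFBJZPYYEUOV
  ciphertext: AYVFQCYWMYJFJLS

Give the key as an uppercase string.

PXXALB

  i= 0: A-L = 15 → P
  i= 1: Y-B = 23 → X
  i= 2: V-Y = 23 → X
  i= 3: F-F =  0 → A
  i= 4: Q-F = 11 → L
  i= 5: C-B =  1 → B
  i= 6: Y-J = 15 → P
  i= 7: W-Z = 23 → X
  i= 8: M-P = 23 → X
  i= 9: Y-Y =  0 → A
  i=10: J-Y = 11 → L
  i=11: F-E =  1 → B
  i=12: J-U = 15 → P
  i=13: L-O = 23 → X
  i=14: S-V = 23 → X
  shifts repeat with period 6: PXXALB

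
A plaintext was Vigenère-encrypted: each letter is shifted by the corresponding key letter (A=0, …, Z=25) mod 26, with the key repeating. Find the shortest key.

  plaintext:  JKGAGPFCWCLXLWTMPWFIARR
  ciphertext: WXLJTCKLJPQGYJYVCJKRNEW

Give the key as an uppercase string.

  i= 0: W-J = 13 → N
  i= 1: X-K = 13 → N
  i= 2: L-G =  5 → F
  i= 3: J-A =  9 → J
  i= 4: T-G = 13 → N
  i= 5: C-P = 13 → N
  i= 6: K-F =  5 → F
  i= 7: L-C =  9 → J
  i= 8: J-W = 13 → N
  i= 9: P-C = 13 → N
  i=10: Q-L =  5 → F
  i=11: G-X =  9 → J
  i=12: Y-L = 13 → N
  i=13: J-W = 13 → N
  i=14: Y-T =  5 → F
  i=15: V-M =  9 → J
  i=16: C-P = 13 → N
  i=17: J-W = 13 → N
  i=18: K-F =  5 → F
  i=19: R-I =  9 → J
  i=20: N-A = 13 → N
  i=21: E-R = 13 → N
  i=22: W-R =  5 → F
  shifts repeat with period 4: NNFJ

NNFJ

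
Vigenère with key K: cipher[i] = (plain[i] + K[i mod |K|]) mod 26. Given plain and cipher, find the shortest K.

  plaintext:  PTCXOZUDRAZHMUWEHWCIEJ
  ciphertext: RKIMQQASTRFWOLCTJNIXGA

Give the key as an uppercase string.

CRGP

  i= 0: R-P =  2 → C
  i= 1: K-T = 17 → R
  i= 2: I-C =  6 → G
  i= 3: M-X = 15 → P
  i= 4: Q-O =  2 → C
  i= 5: Q-Z = 17 → R
  i= 6: A-U =  6 → G
  i= 7: S-D = 15 → P
  i= 8: T-R =  2 → C
  i= 9: R-A = 17 → R
  i=10: F-Z =  6 → G
  i=11: W-H = 15 → P
  i=12: O-M =  2 → C
  i=13: L-U = 17 → R
  i=14: C-W =  6 → G
  i=15: T-E = 15 → P
  i=16: J-H =  2 → C
  i=17: N-W = 17 → R
  i=18: I-C =  6 → G
  i=19: X-I = 15 → P
  i=20: G-E =  2 → C
  i=21: A-J = 17 → R
  shifts repeat with period 4: CRGP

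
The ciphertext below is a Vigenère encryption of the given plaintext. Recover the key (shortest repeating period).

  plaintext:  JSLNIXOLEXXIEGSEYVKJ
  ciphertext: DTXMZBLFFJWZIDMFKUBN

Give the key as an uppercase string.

UBMZREX

  i= 0: D-J = 20 → U
  i= 1: T-S =  1 → B
  i= 2: X-L = 12 → M
  i= 3: M-N = 25 → Z
  i= 4: Z-I = 17 → R
  i= 5: B-X =  4 → E
  i= 6: L-O = 23 → X
  i= 7: F-L = 20 → U
  i= 8: F-E =  1 → B
  i= 9: J-X = 12 → M
  i=10: W-X = 25 → Z
  i=11: Z-I = 17 → R
  i=12: I-E =  4 → E
  i=13: D-G = 23 → X
  i=14: M-S = 20 → U
  i=15: F-E =  1 → B
  i=16: K-Y = 12 → M
  i=17: U-V = 25 → Z
  i=18: B-K = 17 → R
  i=19: N-J =  4 → E
  shifts repeat with period 7: UBMZREX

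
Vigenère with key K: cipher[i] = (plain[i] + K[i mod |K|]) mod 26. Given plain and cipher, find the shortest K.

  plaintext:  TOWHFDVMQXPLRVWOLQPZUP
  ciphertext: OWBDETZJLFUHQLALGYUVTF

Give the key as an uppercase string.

VIFWZQEX

  i= 0: O-T = 21 → V
  i= 1: W-O =  8 → I
  i= 2: B-W =  5 → F
  i= 3: D-H = 22 → W
  i= 4: E-F = 25 → Z
  i= 5: T-D = 16 → Q
  i= 6: Z-V =  4 → E
  i= 7: J-M = 23 → X
  i= 8: L-Q = 21 → V
  i= 9: F-X =  8 → I
  i=10: U-P =  5 → F
  i=11: H-L = 22 → W
  i=12: Q-R = 25 → Z
  i=13: L-V = 16 → Q
  i=14: A-W =  4 → E
  i=15: L-O = 23 → X
  i=16: G-L = 21 → V
  i=17: Y-Q =  8 → I
  i=18: U-P =  5 → F
  i=19: V-Z = 22 → W
  i=20: T-U = 25 → Z
  i=21: F-P = 16 → Q
  shifts repeat with period 8: VIFWZQEX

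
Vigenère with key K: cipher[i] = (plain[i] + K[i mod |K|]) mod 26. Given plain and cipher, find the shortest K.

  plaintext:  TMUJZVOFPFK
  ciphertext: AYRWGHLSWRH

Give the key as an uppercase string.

  i= 0: A-T =  7 → H
  i= 1: Y-M = 12 → M
  i= 2: R-U = 23 → X
  i= 3: W-J = 13 → N
  i= 4: G-Z =  7 → H
  i= 5: H-V = 12 → M
  i= 6: L-O = 23 → X
  i= 7: S-F = 13 → N
  i= 8: W-P =  7 → H
  i= 9: R-F = 12 → M
  i=10: H-K = 23 → X
  shifts repeat with period 4: HMXN

HMXN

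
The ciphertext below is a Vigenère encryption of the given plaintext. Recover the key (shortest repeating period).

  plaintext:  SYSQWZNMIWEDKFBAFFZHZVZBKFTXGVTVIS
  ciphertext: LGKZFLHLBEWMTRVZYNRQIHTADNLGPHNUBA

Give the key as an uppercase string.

  i= 0: L-S = 19 → T
  i= 1: G-Y =  8 → I
  i= 2: K-S = 18 → S
  i= 3: Z-Q =  9 → J
  i= 4: F-W =  9 → J
  i= 5: L-Z = 12 → M
  i= 6: H-N = 20 → U
  i= 7: L-M = 25 → Z
  i= 8: B-I = 19 → T
  i= 9: E-W =  8 → I
  i=10: W-E = 18 → S
  i=11: M-D =  9 → J
  i=12: T-K =  9 → J
  i=13: R-F = 12 → M
  i=14: V-B = 20 → U
  i=15: Z-A = 25 → Z
  i=16: Y-F = 19 → T
  i=17: N-F =  8 → I
  i=18: R-Z = 18 → S
  i=19: Q-H =  9 → J
  i=20: I-Z =  9 → J
  i=21: H-V = 12 → M
  i=22: T-Z = 20 → U
  i=23: A-B = 25 → Z
  i=24: D-K = 19 → T
  i=25: N-F =  8 → I
  i=26: L-T = 18 → S
  i=27: G-X =  9 → J
  i=28: P-G =  9 → J
  i=29: H-V = 12 → M
  i=30: N-T = 20 → U
  i=31: U-V = 25 → Z
  i=32: B-I = 19 → T
  i=33: A-S =  8 → I
  shifts repeat with period 8: TISJJMUZ

TISJJMUZ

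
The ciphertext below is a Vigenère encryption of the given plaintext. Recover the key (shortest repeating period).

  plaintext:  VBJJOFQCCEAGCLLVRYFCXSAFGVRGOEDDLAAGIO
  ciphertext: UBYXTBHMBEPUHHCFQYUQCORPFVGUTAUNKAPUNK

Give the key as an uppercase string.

ZAPOFWRK

  i= 0: U-V = 25 → Z
  i= 1: B-B =  0 → A
  i= 2: Y-J = 15 → P
  i= 3: X-J = 14 → O
  i= 4: T-O =  5 → F
  i= 5: B-F = 22 → W
  i= 6: H-Q = 17 → R
  i= 7: M-C = 10 → K
  i= 8: B-C = 25 → Z
  i= 9: E-E =  0 → A
  i=10: P-A = 15 → P
  i=11: U-G = 14 → O
  i=12: H-C =  5 → F
  i=13: H-L = 22 → W
  i=14: C-L = 17 → R
  i=15: F-V = 10 → K
  i=16: Q-R = 25 → Z
  i=17: Y-Y =  0 → A
  i=18: U-F = 15 → P
  i=19: Q-C = 14 → O
  i=20: C-X =  5 → F
  i=21: O-S = 22 → W
  i=22: R-A = 17 → R
  i=23: P-F = 10 → K
  i=24: F-G = 25 → Z
  i=25: V-V =  0 → A
  i=26: G-R = 15 → P
  i=27: U-G = 14 → O
  i=28: T-O =  5 → F
  i=29: A-E = 22 → W
  i=30: U-D = 17 → R
  i=31: N-D = 10 → K
  i=32: K-L = 25 → Z
  i=33: A-A =  0 → A
  i=34: P-A = 15 → P
  i=35: U-G = 14 → O
  i=36: N-I =  5 → F
  i=37: K-O = 22 → W
  shifts repeat with period 8: ZAPOFWRK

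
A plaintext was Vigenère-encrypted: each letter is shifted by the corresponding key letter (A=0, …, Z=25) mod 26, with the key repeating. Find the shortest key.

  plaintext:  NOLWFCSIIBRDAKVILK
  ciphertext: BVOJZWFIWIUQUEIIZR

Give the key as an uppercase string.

OHDNUUNA

  i= 0: B-N = 14 → O
  i= 1: V-O =  7 → H
  i= 2: O-L =  3 → D
  i= 3: J-W = 13 → N
  i= 4: Z-F = 20 → U
  i= 5: W-C = 20 → U
  i= 6: F-S = 13 → N
  i= 7: I-I =  0 → A
  i= 8: W-I = 14 → O
  i= 9: I-B =  7 → H
  i=10: U-R =  3 → D
  i=11: Q-D = 13 → N
  i=12: U-A = 20 → U
  i=13: E-K = 20 → U
  i=14: I-V = 13 → N
  i=15: I-I =  0 → A
  i=16: Z-L = 14 → O
  i=17: R-K =  7 → H
  shifts repeat with period 8: OHDNUUNA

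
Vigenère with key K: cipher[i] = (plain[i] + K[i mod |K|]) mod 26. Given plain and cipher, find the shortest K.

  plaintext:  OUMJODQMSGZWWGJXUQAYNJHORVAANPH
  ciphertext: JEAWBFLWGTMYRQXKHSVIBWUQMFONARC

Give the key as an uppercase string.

  i= 0: J-O = 21 → V
  i= 1: E-U = 10 → K
  i= 2: A-M = 14 → O
  i= 3: W-J = 13 → N
  i= 4: B-O = 13 → N
  i= 5: F-D =  2 → C
  i= 6: L-Q = 21 → V
  i= 7: W-M = 10 → K
  i= 8: G-S = 14 → O
  i= 9: T-G = 13 → N
  i=10: M-Z = 13 → N
  i=11: Y-W =  2 → C
  i=12: R-W = 21 → V
  i=13: Q-G = 10 → K
  i=14: X-J = 14 → O
  i=15: K-X = 13 → N
  i=16: H-U = 13 → N
  i=17: S-Q =  2 → C
  i=18: V-A = 21 → V
  i=19: I-Y = 10 → K
  i=20: B-N = 14 → O
  i=21: W-J = 13 → N
  i=22: U-H = 13 → N
  i=23: Q-O =  2 → C
  i=24: M-R = 21 → V
  i=25: F-V = 10 → K
  i=26: O-A = 14 → O
  i=27: N-A = 13 → N
  i=28: A-N = 13 → N
  i=29: R-P =  2 → C
  i=30: C-H = 21 → V
  shifts repeat with period 6: VKONNC

VKONNC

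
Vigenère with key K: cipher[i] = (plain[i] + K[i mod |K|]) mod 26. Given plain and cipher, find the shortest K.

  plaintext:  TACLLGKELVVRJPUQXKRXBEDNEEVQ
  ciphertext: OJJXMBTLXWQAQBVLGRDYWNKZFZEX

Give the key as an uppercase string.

  i= 0: O-T = 21 → V
  i= 1: J-A =  9 → J
  i= 2: J-C =  7 → H
  i= 3: X-L = 12 → M
  i= 4: M-L =  1 → B
  i= 5: B-G = 21 → V
  i= 6: T-K =  9 → J
  i= 7: L-E =  7 → H
  i= 8: X-L = 12 → M
  i= 9: W-V =  1 → B
  i=10: Q-V = 21 → V
  i=11: A-R =  9 → J
  i=12: Q-J =  7 → H
  i=13: B-P = 12 → M
  i=14: V-U =  1 → B
  i=15: L-Q = 21 → V
  i=16: G-X =  9 → J
  i=17: R-K =  7 → H
  i=18: D-R = 12 → M
  i=19: Y-X =  1 → B
  i=20: W-B = 21 → V
  i=21: N-E =  9 → J
  i=22: K-D =  7 → H
  i=23: Z-N = 12 → M
  i=24: F-E =  1 → B
  i=25: Z-E = 21 → V
  i=26: E-V =  9 → J
  i=27: X-Q =  7 → H
  shifts repeat with period 5: VJHMB

VJHMB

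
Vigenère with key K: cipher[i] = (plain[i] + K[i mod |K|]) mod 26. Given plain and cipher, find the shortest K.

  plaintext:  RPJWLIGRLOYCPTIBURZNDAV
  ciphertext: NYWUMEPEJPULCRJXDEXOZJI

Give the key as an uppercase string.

  i= 0: N-R = 22 → W
  i= 1: Y-P =  9 → J
  i= 2: W-J = 13 → N
  i= 3: U-W = 24 → Y
  i= 4: M-L =  1 → B
  i= 5: E-I = 22 → W
  i= 6: P-G =  9 → J
  i= 7: E-R = 13 → N
  i= 8: J-L = 24 → Y
  i= 9: P-O =  1 → B
  i=10: U-Y = 22 → W
  i=11: L-C =  9 → J
  i=12: C-P = 13 → N
  i=13: R-T = 24 → Y
  i=14: J-I =  1 → B
  i=15: X-B = 22 → W
  i=16: D-U =  9 → J
  i=17: E-R = 13 → N
  i=18: X-Z = 24 → Y
  i=19: O-N =  1 → B
  i=20: Z-D = 22 → W
  i=21: J-A =  9 → J
  i=22: I-V = 13 → N
  shifts repeat with period 5: WJNYB

WJNYB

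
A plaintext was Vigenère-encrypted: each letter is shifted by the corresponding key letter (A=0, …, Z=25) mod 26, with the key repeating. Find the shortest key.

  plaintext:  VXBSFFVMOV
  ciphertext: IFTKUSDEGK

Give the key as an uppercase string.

NISSP

  i= 0: I-V = 13 → N
  i= 1: F-X =  8 → I
  i= 2: T-B = 18 → S
  i= 3: K-S = 18 → S
  i= 4: U-F = 15 → P
  i= 5: S-F = 13 → N
  i= 6: D-V =  8 → I
  i= 7: E-M = 18 → S
  i= 8: G-O = 18 → S
  i= 9: K-V = 15 → P
  shifts repeat with period 5: NISSP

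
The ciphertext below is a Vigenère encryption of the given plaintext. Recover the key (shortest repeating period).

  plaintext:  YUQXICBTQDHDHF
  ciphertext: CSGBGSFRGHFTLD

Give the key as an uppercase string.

EYQ

  i= 0: C-Y =  4 → E
  i= 1: S-U = 24 → Y
  i= 2: G-Q = 16 → Q
  i= 3: B-X =  4 → E
  i= 4: G-I = 24 → Y
  i= 5: S-C = 16 → Q
  i= 6: F-B =  4 → E
  i= 7: R-T = 24 → Y
  i= 8: G-Q = 16 → Q
  i= 9: H-D =  4 → E
  i=10: F-H = 24 → Y
  i=11: T-D = 16 → Q
  i=12: L-H =  4 → E
  i=13: D-F = 24 → Y
  shifts repeat with period 3: EYQ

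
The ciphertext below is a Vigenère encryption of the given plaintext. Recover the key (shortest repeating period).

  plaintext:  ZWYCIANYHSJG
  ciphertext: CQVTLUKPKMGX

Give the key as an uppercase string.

DUXR

  i= 0: C-Z =  3 → D
  i= 1: Q-W = 20 → U
  i= 2: V-Y = 23 → X
  i= 3: T-C = 17 → R
  i= 4: L-I =  3 → D
  i= 5: U-A = 20 → U
  i= 6: K-N = 23 → X
  i= 7: P-Y = 17 → R
  i= 8: K-H =  3 → D
  i= 9: M-S = 20 → U
  i=10: G-J = 23 → X
  i=11: X-G = 17 → R
  shifts repeat with period 4: DUXR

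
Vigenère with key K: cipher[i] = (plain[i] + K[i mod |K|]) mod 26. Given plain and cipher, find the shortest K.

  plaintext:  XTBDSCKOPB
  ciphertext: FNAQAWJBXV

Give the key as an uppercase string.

  i= 0: F-X =  8 → I
  i= 1: N-T = 20 → U
  i= 2: A-B = 25 → Z
  i= 3: Q-D = 13 → N
  i= 4: A-S =  8 → I
  i= 5: W-C = 20 → U
  i= 6: J-K = 25 → Z
  i= 7: B-O = 13 → N
  i= 8: X-P =  8 → I
  i= 9: V-B = 20 → U
  shifts repeat with period 4: IUZN

IUZN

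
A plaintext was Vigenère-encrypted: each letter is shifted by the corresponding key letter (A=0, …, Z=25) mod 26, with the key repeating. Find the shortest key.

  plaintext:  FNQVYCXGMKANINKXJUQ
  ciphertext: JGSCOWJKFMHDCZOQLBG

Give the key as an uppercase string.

ETCHQUM

  i= 0: J-F =  4 → E
  i= 1: G-N = 19 → T
  i= 2: S-Q =  2 → C
  i= 3: C-V =  7 → H
  i= 4: O-Y = 16 → Q
  i= 5: W-C = 20 → U
  i= 6: J-X = 12 → M
  i= 7: K-G =  4 → E
  i= 8: F-M = 19 → T
  i= 9: M-K =  2 → C
  i=10: H-A =  7 → H
  i=11: D-N = 16 → Q
  i=12: C-I = 20 → U
  i=13: Z-N = 12 → M
  i=14: O-K =  4 → E
  i=15: Q-X = 19 → T
  i=16: L-J =  2 → C
  i=17: B-U =  7 → H
  i=18: G-Q = 16 → Q
  shifts repeat with period 7: ETCHQUM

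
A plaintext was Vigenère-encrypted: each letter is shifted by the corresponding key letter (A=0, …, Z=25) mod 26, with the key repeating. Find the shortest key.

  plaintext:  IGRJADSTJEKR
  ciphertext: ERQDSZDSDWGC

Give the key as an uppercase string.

  i= 0: E-I = 22 → W
  i= 1: R-G = 11 → L
  i= 2: Q-R = 25 → Z
  i= 3: D-J = 20 → U
  i= 4: S-A = 18 → S
  i= 5: Z-D = 22 → W
  i= 6: D-S = 11 → L
  i= 7: S-T = 25 → Z
  i= 8: D-J = 20 → U
  i= 9: W-E = 18 → S
  i=10: G-K = 22 → W
  i=11: C-R = 11 → L
  shifts repeat with period 5: WLZUS

WLZUS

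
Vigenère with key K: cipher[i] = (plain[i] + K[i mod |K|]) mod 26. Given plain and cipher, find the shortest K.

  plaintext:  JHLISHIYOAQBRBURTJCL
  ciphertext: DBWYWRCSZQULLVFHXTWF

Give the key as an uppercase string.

UULQEK

  i= 0: D-J = 20 → U
  i= 1: B-H = 20 → U
  i= 2: W-L = 11 → L
  i= 3: Y-I = 16 → Q
  i= 4: W-S =  4 → E
  i= 5: R-H = 10 → K
  i= 6: C-I = 20 → U
  i= 7: S-Y = 20 → U
  i= 8: Z-O = 11 → L
  i= 9: Q-A = 16 → Q
  i=10: U-Q =  4 → E
  i=11: L-B = 10 → K
  i=12: L-R = 20 → U
  i=13: V-B = 20 → U
  i=14: F-U = 11 → L
  i=15: H-R = 16 → Q
  i=16: X-T =  4 → E
  i=17: T-J = 10 → K
  i=18: W-C = 20 → U
  i=19: F-L = 20 → U
  shifts repeat with period 6: UULQEK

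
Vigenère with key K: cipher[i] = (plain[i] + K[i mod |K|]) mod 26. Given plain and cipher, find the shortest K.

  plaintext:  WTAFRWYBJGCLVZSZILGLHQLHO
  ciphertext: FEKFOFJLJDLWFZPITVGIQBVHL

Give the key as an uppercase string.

JLKAX

  i= 0: F-W =  9 → J
  i= 1: E-T = 11 → L
  i= 2: K-A = 10 → K
  i= 3: F-F =  0 → A
  i= 4: O-R = 23 → X
  i= 5: F-W =  9 → J
  i= 6: J-Y = 11 → L
  i= 7: L-B = 10 → K
  i= 8: J-J =  0 → A
  i= 9: D-G = 23 → X
  i=10: L-C =  9 → J
  i=11: W-L = 11 → L
  i=12: F-V = 10 → K
  i=13: Z-Z =  0 → A
  i=14: P-S = 23 → X
  i=15: I-Z =  9 → J
  i=16: T-I = 11 → L
  i=17: V-L = 10 → K
  i=18: G-G =  0 → A
  i=19: I-L = 23 → X
  i=20: Q-H =  9 → J
  i=21: B-Q = 11 → L
  i=22: V-L = 10 → K
  i=23: H-H =  0 → A
  i=24: L-O = 23 → X
  shifts repeat with period 5: JLKAX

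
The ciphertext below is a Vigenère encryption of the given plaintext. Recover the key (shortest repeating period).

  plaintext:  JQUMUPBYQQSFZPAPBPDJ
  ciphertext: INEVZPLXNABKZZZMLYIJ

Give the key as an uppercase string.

  i= 0: I-J = 25 → Z
  i= 1: N-Q = 23 → X
  i= 2: E-U = 10 → K
  i= 3: V-M =  9 → J
  i= 4: Z-U =  5 → F
  i= 5: P-P =  0 → A
  i= 6: L-B = 10 → K
  i= 7: X-Y = 25 → Z
  i= 8: N-Q = 23 → X
  i= 9: A-Q = 10 → K
  i=10: B-S =  9 → J
  i=11: K-F =  5 → F
  i=12: Z-Z =  0 → A
  i=13: Z-P = 10 → K
  i=14: Z-A = 25 → Z
  i=15: M-P = 23 → X
  i=16: L-B = 10 → K
  i=17: Y-P =  9 → J
  i=18: I-D =  5 → F
  i=19: J-J =  0 → A
  shifts repeat with period 7: ZXKJFAK

ZXKJFAK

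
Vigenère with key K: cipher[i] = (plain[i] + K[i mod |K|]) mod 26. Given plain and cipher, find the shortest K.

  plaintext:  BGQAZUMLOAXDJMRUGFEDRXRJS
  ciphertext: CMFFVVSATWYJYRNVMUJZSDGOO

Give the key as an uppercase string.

BGPFW

  i= 0: C-B =  1 → B
  i= 1: M-G =  6 → G
  i= 2: F-Q = 15 → P
  i= 3: F-A =  5 → F
  i= 4: V-Z = 22 → W
  i= 5: V-U =  1 → B
  i= 6: S-M =  6 → G
  i= 7: A-L = 15 → P
  i= 8: T-O =  5 → F
  i= 9: W-A = 22 → W
  i=10: Y-X =  1 → B
  i=11: J-D =  6 → G
  i=12: Y-J = 15 → P
  i=13: R-M =  5 → F
  i=14: N-R = 22 → W
  i=15: V-U =  1 → B
  i=16: M-G =  6 → G
  i=17: U-F = 15 → P
  i=18: J-E =  5 → F
  i=19: Z-D = 22 → W
  i=20: S-R =  1 → B
  i=21: D-X =  6 → G
  i=22: G-R = 15 → P
  i=23: O-J =  5 → F
  i=24: O-S = 22 → W
  shifts repeat with period 5: BGPFW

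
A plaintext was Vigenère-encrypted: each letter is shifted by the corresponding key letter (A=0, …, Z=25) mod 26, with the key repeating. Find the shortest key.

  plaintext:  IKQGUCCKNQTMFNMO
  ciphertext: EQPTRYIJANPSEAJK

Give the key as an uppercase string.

WGZNX

  i= 0: E-I = 22 → W
  i= 1: Q-K =  6 → G
  i= 2: P-Q = 25 → Z
  i= 3: T-G = 13 → N
  i= 4: R-U = 23 → X
  i= 5: Y-C = 22 → W
  i= 6: I-C =  6 → G
  i= 7: J-K = 25 → Z
  i= 8: A-N = 13 → N
  i= 9: N-Q = 23 → X
  i=10: P-T = 22 → W
  i=11: S-M =  6 → G
  i=12: E-F = 25 → Z
  i=13: A-N = 13 → N
  i=14: J-M = 23 → X
  i=15: K-O = 22 → W
  shifts repeat with period 5: WGZNX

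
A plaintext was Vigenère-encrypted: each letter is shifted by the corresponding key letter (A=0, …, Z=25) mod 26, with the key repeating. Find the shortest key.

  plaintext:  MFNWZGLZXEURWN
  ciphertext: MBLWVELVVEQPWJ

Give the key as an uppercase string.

AWY

  i= 0: M-M =  0 → A
  i= 1: B-F = 22 → W
  i= 2: L-N = 24 → Y
  i= 3: W-W =  0 → A
  i= 4: V-Z = 22 → W
  i= 5: E-G = 24 → Y
  i= 6: L-L =  0 → A
  i= 7: V-Z = 22 → W
  i= 8: V-X = 24 → Y
  i= 9: E-E =  0 → A
  i=10: Q-U = 22 → W
  i=11: P-R = 24 → Y
  i=12: W-W =  0 → A
  i=13: J-N = 22 → W
  shifts repeat with period 3: AWY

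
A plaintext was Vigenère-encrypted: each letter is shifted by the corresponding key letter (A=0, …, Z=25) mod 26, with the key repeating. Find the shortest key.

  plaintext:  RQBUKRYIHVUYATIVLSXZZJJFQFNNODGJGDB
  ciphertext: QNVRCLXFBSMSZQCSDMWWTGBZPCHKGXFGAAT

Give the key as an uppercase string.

ZXUXSU

  i= 0: Q-R = 25 → Z
  i= 1: N-Q = 23 → X
  i= 2: V-B = 20 → U
  i= 3: R-U = 23 → X
  i= 4: C-K = 18 → S
  i= 5: L-R = 20 → U
  i= 6: X-Y = 25 → Z
  i= 7: F-I = 23 → X
  i= 8: B-H = 20 → U
  i= 9: S-V = 23 → X
  i=10: M-U = 18 → S
  i=11: S-Y = 20 → U
  i=12: Z-A = 25 → Z
  i=13: Q-T = 23 → X
  i=14: C-I = 20 → U
  i=15: S-V = 23 → X
  i=16: D-L = 18 → S
  i=17: M-S = 20 → U
  i=18: W-X = 25 → Z
  i=19: W-Z = 23 → X
  i=20: T-Z = 20 → U
  i=21: G-J = 23 → X
  i=22: B-J = 18 → S
  i=23: Z-F = 20 → U
  i=24: P-Q = 25 → Z
  i=25: C-F = 23 → X
  i=26: H-N = 20 → U
  i=27: K-N = 23 → X
  i=28: G-O = 18 → S
  i=29: X-D = 20 → U
  i=30: F-G = 25 → Z
  i=31: G-J = 23 → X
  i=32: A-G = 20 → U
  i=33: A-D = 23 → X
  i=34: T-B = 18 → S
  shifts repeat with period 6: ZXUXSU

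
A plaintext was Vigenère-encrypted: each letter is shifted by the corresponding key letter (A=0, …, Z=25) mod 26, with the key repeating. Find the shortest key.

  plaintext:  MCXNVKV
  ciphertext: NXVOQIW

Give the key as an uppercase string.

  i= 0: N-M =  1 → B
  i= 1: X-C = 21 → V
  i= 2: V-X = 24 → Y
  i= 3: O-N =  1 → B
  i= 4: Q-V = 21 → V
  i= 5: I-K = 24 → Y
  i= 6: W-V =  1 → B
  shifts repeat with period 3: BVY

BVY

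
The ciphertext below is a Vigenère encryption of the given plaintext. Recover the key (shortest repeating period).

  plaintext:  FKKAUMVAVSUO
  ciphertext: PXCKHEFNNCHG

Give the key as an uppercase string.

  i= 0: P-F = 10 → K
  i= 1: X-K = 13 → N
  i= 2: C-K = 18 → S
  i= 3: K-A = 10 → K
  i= 4: H-U = 13 → N
  i= 5: E-M = 18 → S
  i= 6: F-V = 10 → K
  i= 7: N-A = 13 → N
  i= 8: N-V = 18 → S
  i= 9: C-S = 10 → K
  i=10: H-U = 13 → N
  i=11: G-O = 18 → S
  shifts repeat with period 3: KNS

KNS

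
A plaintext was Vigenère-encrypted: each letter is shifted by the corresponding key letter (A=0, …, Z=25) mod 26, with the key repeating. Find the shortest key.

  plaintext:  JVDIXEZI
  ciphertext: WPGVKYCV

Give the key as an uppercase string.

  i= 0: W-J = 13 → N
  i= 1: P-V = 20 → U
  i= 2: G-D =  3 → D
  i= 3: V-I = 13 → N
  i= 4: K-X = 13 → N
  i= 5: Y-E = 20 → U
  i= 6: C-Z =  3 → D
  i= 7: V-I = 13 → N
  shifts repeat with period 4: NUDN

NUDN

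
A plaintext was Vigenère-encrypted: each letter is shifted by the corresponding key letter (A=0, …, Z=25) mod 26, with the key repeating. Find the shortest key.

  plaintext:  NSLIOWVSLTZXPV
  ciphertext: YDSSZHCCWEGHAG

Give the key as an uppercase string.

  i= 0: Y-N = 11 → L
  i= 1: D-S = 11 → L
  i= 2: S-L =  7 → H
  i= 3: S-I = 10 → K
  i= 4: Z-O = 11 → L
  i= 5: H-W = 11 → L
  i= 6: C-V =  7 → H
  i= 7: C-S = 10 → K
  i= 8: W-L = 11 → L
  i= 9: E-T = 11 → L
  i=10: G-Z =  7 → H
  i=11: H-X = 10 → K
  i=12: A-P = 11 → L
  i=13: G-V = 11 → L
  shifts repeat with period 4: LLHK

LLHK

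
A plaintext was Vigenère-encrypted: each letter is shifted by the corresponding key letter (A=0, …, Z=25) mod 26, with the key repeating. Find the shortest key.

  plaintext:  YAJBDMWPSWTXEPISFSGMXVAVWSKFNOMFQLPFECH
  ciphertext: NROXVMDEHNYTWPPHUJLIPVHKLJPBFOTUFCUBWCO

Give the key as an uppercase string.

PRFWSAHP

  i= 0: N-Y = 15 → P
  i= 1: R-A = 17 → R
  i= 2: O-J =  5 → F
  i= 3: X-B = 22 → W
  i= 4: V-D = 18 → S
  i= 5: M-M =  0 → A
  i= 6: D-W =  7 → H
  i= 7: E-P = 15 → P
  i= 8: H-S = 15 → P
  i= 9: N-W = 17 → R
  i=10: Y-T =  5 → F
  i=11: T-X = 22 → W
  i=12: W-E = 18 → S
  i=13: P-P =  0 → A
  i=14: P-I =  7 → H
  i=15: H-S = 15 → P
  i=16: U-F = 15 → P
  i=17: J-S = 17 → R
  i=18: L-G =  5 → F
  i=19: I-M = 22 → W
  i=20: P-X = 18 → S
  i=21: V-V =  0 → A
  i=22: H-A =  7 → H
  i=23: K-V = 15 → P
  i=24: L-W = 15 → P
  i=25: J-S = 17 → R
  i=26: P-K =  5 → F
  i=27: B-F = 22 → W
  i=28: F-N = 18 → S
  i=29: O-O =  0 → A
  i=30: T-M =  7 → H
  i=31: U-F = 15 → P
  i=32: F-Q = 15 → P
  i=33: C-L = 17 → R
  i=34: U-P =  5 → F
  i=35: B-F = 22 → W
  i=36: W-E = 18 → S
  i=37: C-C =  0 → A
  i=38: O-H =  7 → H
  shifts repeat with period 8: PRFWSAHP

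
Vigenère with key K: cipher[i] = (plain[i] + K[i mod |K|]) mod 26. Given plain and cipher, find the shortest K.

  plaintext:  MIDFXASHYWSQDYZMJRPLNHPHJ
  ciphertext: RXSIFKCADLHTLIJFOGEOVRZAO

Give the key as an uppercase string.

FPPDIKKT

  i= 0: R-M =  5 → F
  i= 1: X-I = 15 → P
  i= 2: S-D = 15 → P
  i= 3: I-F =  3 → D
  i= 4: F-X =  8 → I
  i= 5: K-A = 10 → K
  i= 6: C-S = 10 → K
  i= 7: A-H = 19 → T
  i= 8: D-Y =  5 → F
  i= 9: L-W = 15 → P
  i=10: H-S = 15 → P
  i=11: T-Q =  3 → D
  i=12: L-D =  8 → I
  i=13: I-Y = 10 → K
  i=14: J-Z = 10 → K
  i=15: F-M = 19 → T
  i=16: O-J =  5 → F
  i=17: G-R = 15 → P
  i=18: E-P = 15 → P
  i=19: O-L =  3 → D
  i=20: V-N =  8 → I
  i=21: R-H = 10 → K
  i=22: Z-P = 10 → K
  i=23: A-H = 19 → T
  i=24: O-J =  5 → F
  shifts repeat with period 8: FPPDIKKT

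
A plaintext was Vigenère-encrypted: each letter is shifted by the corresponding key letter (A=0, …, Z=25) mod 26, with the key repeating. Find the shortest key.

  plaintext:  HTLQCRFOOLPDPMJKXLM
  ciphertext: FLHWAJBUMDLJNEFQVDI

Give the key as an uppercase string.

  i= 0: F-H = 24 → Y
  i= 1: L-T = 18 → S
  i= 2: H-L = 22 → W
  i= 3: W-Q =  6 → G
  i= 4: A-C = 24 → Y
  i= 5: J-R = 18 → S
  i= 6: B-F = 22 → W
  i= 7: U-O =  6 → G
  i= 8: M-O = 24 → Y
  i= 9: D-L = 18 → S
  i=10: L-P = 22 → W
  i=11: J-D =  6 → G
  i=12: N-P = 24 → Y
  i=13: E-M = 18 → S
  i=14: F-J = 22 → W
  i=15: Q-K =  6 → G
  i=16: V-X = 24 → Y
  i=17: D-L = 18 → S
  i=18: I-M = 22 → W
  shifts repeat with period 4: YSWG

YSWG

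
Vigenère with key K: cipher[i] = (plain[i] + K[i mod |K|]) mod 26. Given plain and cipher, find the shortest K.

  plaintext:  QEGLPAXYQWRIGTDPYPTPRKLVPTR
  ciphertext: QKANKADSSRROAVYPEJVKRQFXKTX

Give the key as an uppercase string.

  i= 0: Q-Q =  0 → A
  i= 1: K-E =  6 → G
  i= 2: A-G = 20 → U
  i= 3: N-L =  2 → C
  i= 4: K-P = 21 → V
  i= 5: A-A =  0 → A
  i= 6: D-X =  6 → G
  i= 7: S-Y = 20 → U
  i= 8: S-Q =  2 → C
  i= 9: R-W = 21 → V
  i=10: R-R =  0 → A
  i=11: O-I =  6 → G
  i=12: A-G = 20 → U
  i=13: V-T =  2 → C
  i=14: Y-D = 21 → V
  i=15: P-P =  0 → A
  i=16: E-Y =  6 → G
  i=17: J-P = 20 → U
  i=18: V-T =  2 → C
  i=19: K-P = 21 → V
  i=20: R-R =  0 → A
  i=21: Q-K =  6 → G
  i=22: F-L = 20 → U
  i=23: X-V =  2 → C
  i=24: K-P = 21 → V
  i=25: T-T =  0 → A
  i=26: X-R =  6 → G
  shifts repeat with period 5: AGUCV

AGUCV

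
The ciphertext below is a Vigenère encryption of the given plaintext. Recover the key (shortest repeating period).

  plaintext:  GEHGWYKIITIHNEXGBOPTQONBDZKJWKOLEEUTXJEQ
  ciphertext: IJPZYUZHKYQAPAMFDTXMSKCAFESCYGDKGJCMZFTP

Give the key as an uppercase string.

CFITCWPZ

  i= 0: I-G =  2 → C
  i= 1: J-E =  5 → F
  i= 2: P-H =  8 → I
  i= 3: Z-G = 19 → T
  i= 4: Y-W =  2 → C
  i= 5: U-Y = 22 → W
  i= 6: Z-K = 15 → P
  i= 7: H-I = 25 → Z
  i= 8: K-I =  2 → C
  i= 9: Y-T =  5 → F
  i=10: Q-I =  8 → I
  i=11: A-H = 19 → T
  i=12: P-N =  2 → C
  i=13: A-E = 22 → W
  i=14: M-X = 15 → P
  i=15: F-G = 25 → Z
  i=16: D-B =  2 → C
  i=17: T-O =  5 → F
  i=18: X-P =  8 → I
  i=19: M-T = 19 → T
  i=20: S-Q =  2 → C
  i=21: K-O = 22 → W
  i=22: C-N = 15 → P
  i=23: A-B = 25 → Z
  i=24: F-D =  2 → C
  i=25: E-Z =  5 → F
  i=26: S-K =  8 → I
  i=27: C-J = 19 → T
  i=28: Y-W =  2 → C
  i=29: G-K = 22 → W
  i=30: D-O = 15 → P
  i=31: K-L = 25 → Z
  i=32: G-E =  2 → C
  i=33: J-E =  5 → F
  i=34: C-U =  8 → I
  i=35: M-T = 19 → T
  i=36: Z-X =  2 → C
  i=37: F-J = 22 → W
  i=38: T-E = 15 → P
  i=39: P-Q = 25 → Z
  shifts repeat with period 8: CFITCWPZ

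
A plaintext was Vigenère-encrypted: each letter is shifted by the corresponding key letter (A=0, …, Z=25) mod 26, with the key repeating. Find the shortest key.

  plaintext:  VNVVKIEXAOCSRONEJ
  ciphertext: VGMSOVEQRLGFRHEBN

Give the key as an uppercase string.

  i= 0: V-V =  0 → A
  i= 1: G-N = 19 → T
  i= 2: M-V = 17 → R
  i= 3: S-V = 23 → X
  i= 4: O-K =  4 → E
  i= 5: V-I = 13 → N
  i= 6: E-E =  0 → A
  i= 7: Q-X = 19 → T
  i= 8: R-A = 17 → R
  i= 9: L-O = 23 → X
  i=10: G-C =  4 → E
  i=11: F-S = 13 → N
  i=12: R-R =  0 → A
  i=13: H-O = 19 → T
  i=14: E-N = 17 → R
  i=15: B-E = 23 → X
  i=16: N-J =  4 → E
  shifts repeat with period 6: ATRXEN

ATRXEN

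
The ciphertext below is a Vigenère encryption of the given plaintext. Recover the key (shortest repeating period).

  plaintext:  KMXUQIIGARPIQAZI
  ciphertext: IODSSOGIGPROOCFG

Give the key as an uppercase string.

YCG

  i= 0: I-K = 24 → Y
  i= 1: O-M =  2 → C
  i= 2: D-X =  6 → G
  i= 3: S-U = 24 → Y
  i= 4: S-Q =  2 → C
  i= 5: O-I =  6 → G
  i= 6: G-I = 24 → Y
  i= 7: I-G =  2 → C
  i= 8: G-A =  6 → G
  i= 9: P-R = 24 → Y
  i=10: R-P =  2 → C
  i=11: O-I =  6 → G
  i=12: O-Q = 24 → Y
  i=13: C-A =  2 → C
  i=14: F-Z =  6 → G
  i=15: G-I = 24 → Y
  shifts repeat with period 3: YCG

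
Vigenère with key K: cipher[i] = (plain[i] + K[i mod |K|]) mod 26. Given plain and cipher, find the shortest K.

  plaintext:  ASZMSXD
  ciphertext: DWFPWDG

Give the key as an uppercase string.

  i= 0: D-A =  3 → D
  i= 1: W-S =  4 → E
  i= 2: F-Z =  6 → G
  i= 3: P-M =  3 → D
  i= 4: W-S =  4 → E
  i= 5: D-X =  6 → G
  i= 6: G-D =  3 → D
  shifts repeat with period 3: DEG

DEG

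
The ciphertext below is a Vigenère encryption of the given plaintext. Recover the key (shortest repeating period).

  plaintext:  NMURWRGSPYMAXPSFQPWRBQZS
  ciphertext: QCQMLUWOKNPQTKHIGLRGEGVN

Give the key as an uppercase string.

  i= 0: Q-N =  3 → D
  i= 1: C-M = 16 → Q
  i= 2: Q-U = 22 → W
  i= 3: M-R = 21 → V
  i= 4: L-W = 15 → P
  i= 5: U-R =  3 → D
  i= 6: W-G = 16 → Q
  i= 7: O-S = 22 → W
  i= 8: K-P = 21 → V
  i= 9: N-Y = 15 → P
  i=10: P-M =  3 → D
  i=11: Q-A = 16 → Q
  i=12: T-X = 22 → W
  i=13: K-P = 21 → V
  i=14: H-S = 15 → P
  i=15: I-F =  3 → D
  i=16: G-Q = 16 → Q
  i=17: L-P = 22 → W
  i=18: R-W = 21 → V
  i=19: G-R = 15 → P
  i=20: E-B =  3 → D
  i=21: G-Q = 16 → Q
  i=22: V-Z = 22 → W
  i=23: N-S = 21 → V
  shifts repeat with period 5: DQWVP

DQWVP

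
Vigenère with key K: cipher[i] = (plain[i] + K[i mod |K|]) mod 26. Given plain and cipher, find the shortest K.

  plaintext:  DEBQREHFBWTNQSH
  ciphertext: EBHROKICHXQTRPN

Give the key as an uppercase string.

BXG

  i= 0: E-D =  1 → B
  i= 1: B-E = 23 → X
  i= 2: H-B =  6 → G
  i= 3: R-Q =  1 → B
  i= 4: O-R = 23 → X
  i= 5: K-E =  6 → G
  i= 6: I-H =  1 → B
  i= 7: C-F = 23 → X
  i= 8: H-B =  6 → G
  i= 9: X-W =  1 → B
  i=10: Q-T = 23 → X
  i=11: T-N =  6 → G
  i=12: R-Q =  1 → B
  i=13: P-S = 23 → X
  i=14: N-H =  6 → G
  shifts repeat with period 3: BXG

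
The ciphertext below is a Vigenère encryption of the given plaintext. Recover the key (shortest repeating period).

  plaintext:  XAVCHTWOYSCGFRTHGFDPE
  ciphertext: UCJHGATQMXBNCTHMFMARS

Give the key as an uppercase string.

XCOFZH

  i= 0: U-X = 23 → X
  i= 1: C-A =  2 → C
  i= 2: J-V = 14 → O
  i= 3: H-C =  5 → F
  i= 4: G-H = 25 → Z
  i= 5: A-T =  7 → H
  i= 6: T-W = 23 → X
  i= 7: Q-O =  2 → C
  i= 8: M-Y = 14 → O
  i= 9: X-S =  5 → F
  i=10: B-C = 25 → Z
  i=11: N-G =  7 → H
  i=12: C-F = 23 → X
  i=13: T-R =  2 → C
  i=14: H-T = 14 → O
  i=15: M-H =  5 → F
  i=16: F-G = 25 → Z
  i=17: M-F =  7 → H
  i=18: A-D = 23 → X
  i=19: R-P =  2 → C
  i=20: S-E = 14 → O
  shifts repeat with period 6: XCOFZH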